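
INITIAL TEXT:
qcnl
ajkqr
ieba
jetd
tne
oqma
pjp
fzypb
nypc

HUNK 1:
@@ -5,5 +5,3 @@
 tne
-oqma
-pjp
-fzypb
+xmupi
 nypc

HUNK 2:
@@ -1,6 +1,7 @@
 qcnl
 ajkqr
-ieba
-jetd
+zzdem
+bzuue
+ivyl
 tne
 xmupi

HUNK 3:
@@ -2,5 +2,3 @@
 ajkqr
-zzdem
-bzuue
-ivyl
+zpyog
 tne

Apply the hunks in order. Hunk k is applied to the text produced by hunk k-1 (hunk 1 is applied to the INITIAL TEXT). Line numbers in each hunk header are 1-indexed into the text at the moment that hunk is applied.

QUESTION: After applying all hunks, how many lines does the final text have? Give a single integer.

Answer: 6

Derivation:
Hunk 1: at line 5 remove [oqma,pjp,fzypb] add [xmupi] -> 7 lines: qcnl ajkqr ieba jetd tne xmupi nypc
Hunk 2: at line 1 remove [ieba,jetd] add [zzdem,bzuue,ivyl] -> 8 lines: qcnl ajkqr zzdem bzuue ivyl tne xmupi nypc
Hunk 3: at line 2 remove [zzdem,bzuue,ivyl] add [zpyog] -> 6 lines: qcnl ajkqr zpyog tne xmupi nypc
Final line count: 6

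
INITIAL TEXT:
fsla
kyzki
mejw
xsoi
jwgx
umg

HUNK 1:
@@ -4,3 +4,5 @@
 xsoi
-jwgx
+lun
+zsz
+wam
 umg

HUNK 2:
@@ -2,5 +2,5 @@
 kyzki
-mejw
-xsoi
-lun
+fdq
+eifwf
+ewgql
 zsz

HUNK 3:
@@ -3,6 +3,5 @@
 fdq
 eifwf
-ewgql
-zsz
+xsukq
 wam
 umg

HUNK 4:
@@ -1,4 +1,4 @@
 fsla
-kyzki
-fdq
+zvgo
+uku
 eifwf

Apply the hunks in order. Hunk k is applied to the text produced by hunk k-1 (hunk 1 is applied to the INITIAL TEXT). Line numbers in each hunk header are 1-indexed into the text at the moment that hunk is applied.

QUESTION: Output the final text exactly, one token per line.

Hunk 1: at line 4 remove [jwgx] add [lun,zsz,wam] -> 8 lines: fsla kyzki mejw xsoi lun zsz wam umg
Hunk 2: at line 2 remove [mejw,xsoi,lun] add [fdq,eifwf,ewgql] -> 8 lines: fsla kyzki fdq eifwf ewgql zsz wam umg
Hunk 3: at line 3 remove [ewgql,zsz] add [xsukq] -> 7 lines: fsla kyzki fdq eifwf xsukq wam umg
Hunk 4: at line 1 remove [kyzki,fdq] add [zvgo,uku] -> 7 lines: fsla zvgo uku eifwf xsukq wam umg

Answer: fsla
zvgo
uku
eifwf
xsukq
wam
umg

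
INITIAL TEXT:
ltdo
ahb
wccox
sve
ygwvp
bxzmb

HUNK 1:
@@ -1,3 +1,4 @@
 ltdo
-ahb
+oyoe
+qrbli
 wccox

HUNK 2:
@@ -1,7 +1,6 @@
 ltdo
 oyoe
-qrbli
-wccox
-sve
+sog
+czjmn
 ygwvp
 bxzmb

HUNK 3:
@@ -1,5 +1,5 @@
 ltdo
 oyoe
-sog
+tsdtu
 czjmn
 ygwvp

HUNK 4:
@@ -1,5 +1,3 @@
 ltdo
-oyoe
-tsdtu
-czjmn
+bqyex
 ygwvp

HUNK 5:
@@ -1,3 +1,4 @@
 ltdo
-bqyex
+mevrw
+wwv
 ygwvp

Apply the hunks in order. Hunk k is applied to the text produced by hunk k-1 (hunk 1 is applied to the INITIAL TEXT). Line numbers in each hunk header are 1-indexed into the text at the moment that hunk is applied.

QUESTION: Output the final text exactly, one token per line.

Answer: ltdo
mevrw
wwv
ygwvp
bxzmb

Derivation:
Hunk 1: at line 1 remove [ahb] add [oyoe,qrbli] -> 7 lines: ltdo oyoe qrbli wccox sve ygwvp bxzmb
Hunk 2: at line 1 remove [qrbli,wccox,sve] add [sog,czjmn] -> 6 lines: ltdo oyoe sog czjmn ygwvp bxzmb
Hunk 3: at line 1 remove [sog] add [tsdtu] -> 6 lines: ltdo oyoe tsdtu czjmn ygwvp bxzmb
Hunk 4: at line 1 remove [oyoe,tsdtu,czjmn] add [bqyex] -> 4 lines: ltdo bqyex ygwvp bxzmb
Hunk 5: at line 1 remove [bqyex] add [mevrw,wwv] -> 5 lines: ltdo mevrw wwv ygwvp bxzmb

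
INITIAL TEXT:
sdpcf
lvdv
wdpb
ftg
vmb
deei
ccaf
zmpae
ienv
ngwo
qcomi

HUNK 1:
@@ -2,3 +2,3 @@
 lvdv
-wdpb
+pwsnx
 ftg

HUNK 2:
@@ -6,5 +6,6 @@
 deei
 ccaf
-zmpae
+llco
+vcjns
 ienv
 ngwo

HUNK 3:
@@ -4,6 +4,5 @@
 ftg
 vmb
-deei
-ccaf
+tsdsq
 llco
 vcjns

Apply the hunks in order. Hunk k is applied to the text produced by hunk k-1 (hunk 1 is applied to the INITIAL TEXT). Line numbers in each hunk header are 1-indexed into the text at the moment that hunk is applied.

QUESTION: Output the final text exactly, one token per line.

Hunk 1: at line 2 remove [wdpb] add [pwsnx] -> 11 lines: sdpcf lvdv pwsnx ftg vmb deei ccaf zmpae ienv ngwo qcomi
Hunk 2: at line 6 remove [zmpae] add [llco,vcjns] -> 12 lines: sdpcf lvdv pwsnx ftg vmb deei ccaf llco vcjns ienv ngwo qcomi
Hunk 3: at line 4 remove [deei,ccaf] add [tsdsq] -> 11 lines: sdpcf lvdv pwsnx ftg vmb tsdsq llco vcjns ienv ngwo qcomi

Answer: sdpcf
lvdv
pwsnx
ftg
vmb
tsdsq
llco
vcjns
ienv
ngwo
qcomi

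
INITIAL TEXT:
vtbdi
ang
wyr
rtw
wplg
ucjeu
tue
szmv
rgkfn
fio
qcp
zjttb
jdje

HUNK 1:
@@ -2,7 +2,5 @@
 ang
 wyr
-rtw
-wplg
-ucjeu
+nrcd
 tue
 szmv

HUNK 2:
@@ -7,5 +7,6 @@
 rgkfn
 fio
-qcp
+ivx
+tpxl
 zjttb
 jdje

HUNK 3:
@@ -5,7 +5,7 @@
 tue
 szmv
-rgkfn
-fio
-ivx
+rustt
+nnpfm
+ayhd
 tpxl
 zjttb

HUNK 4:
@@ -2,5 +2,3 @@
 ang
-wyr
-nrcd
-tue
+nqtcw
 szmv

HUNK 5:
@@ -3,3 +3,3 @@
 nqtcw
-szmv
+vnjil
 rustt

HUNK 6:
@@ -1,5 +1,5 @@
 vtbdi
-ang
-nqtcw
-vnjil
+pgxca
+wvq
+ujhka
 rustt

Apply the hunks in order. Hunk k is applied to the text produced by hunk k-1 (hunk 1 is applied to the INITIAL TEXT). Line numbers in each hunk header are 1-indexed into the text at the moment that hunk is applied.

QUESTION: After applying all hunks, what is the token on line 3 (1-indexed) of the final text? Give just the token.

Hunk 1: at line 2 remove [rtw,wplg,ucjeu] add [nrcd] -> 11 lines: vtbdi ang wyr nrcd tue szmv rgkfn fio qcp zjttb jdje
Hunk 2: at line 7 remove [qcp] add [ivx,tpxl] -> 12 lines: vtbdi ang wyr nrcd tue szmv rgkfn fio ivx tpxl zjttb jdje
Hunk 3: at line 5 remove [rgkfn,fio,ivx] add [rustt,nnpfm,ayhd] -> 12 lines: vtbdi ang wyr nrcd tue szmv rustt nnpfm ayhd tpxl zjttb jdje
Hunk 4: at line 2 remove [wyr,nrcd,tue] add [nqtcw] -> 10 lines: vtbdi ang nqtcw szmv rustt nnpfm ayhd tpxl zjttb jdje
Hunk 5: at line 3 remove [szmv] add [vnjil] -> 10 lines: vtbdi ang nqtcw vnjil rustt nnpfm ayhd tpxl zjttb jdje
Hunk 6: at line 1 remove [ang,nqtcw,vnjil] add [pgxca,wvq,ujhka] -> 10 lines: vtbdi pgxca wvq ujhka rustt nnpfm ayhd tpxl zjttb jdje
Final line 3: wvq

Answer: wvq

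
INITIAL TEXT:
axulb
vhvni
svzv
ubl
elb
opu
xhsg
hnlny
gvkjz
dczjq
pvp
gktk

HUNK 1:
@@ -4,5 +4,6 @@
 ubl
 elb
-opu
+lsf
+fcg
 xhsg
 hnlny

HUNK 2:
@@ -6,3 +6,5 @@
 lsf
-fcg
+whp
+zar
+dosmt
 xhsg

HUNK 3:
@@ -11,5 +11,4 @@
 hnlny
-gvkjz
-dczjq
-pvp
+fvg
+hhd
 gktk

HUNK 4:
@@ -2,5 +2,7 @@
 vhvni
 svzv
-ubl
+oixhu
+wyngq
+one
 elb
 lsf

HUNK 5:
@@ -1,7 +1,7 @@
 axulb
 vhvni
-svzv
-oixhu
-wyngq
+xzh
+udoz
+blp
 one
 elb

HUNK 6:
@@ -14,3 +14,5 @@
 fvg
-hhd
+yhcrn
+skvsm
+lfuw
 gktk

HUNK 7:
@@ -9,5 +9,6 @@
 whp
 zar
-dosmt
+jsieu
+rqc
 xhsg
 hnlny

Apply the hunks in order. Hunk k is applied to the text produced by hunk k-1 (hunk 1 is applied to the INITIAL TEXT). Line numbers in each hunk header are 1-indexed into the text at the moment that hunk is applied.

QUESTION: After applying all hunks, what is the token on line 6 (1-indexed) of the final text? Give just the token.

Hunk 1: at line 4 remove [opu] add [lsf,fcg] -> 13 lines: axulb vhvni svzv ubl elb lsf fcg xhsg hnlny gvkjz dczjq pvp gktk
Hunk 2: at line 6 remove [fcg] add [whp,zar,dosmt] -> 15 lines: axulb vhvni svzv ubl elb lsf whp zar dosmt xhsg hnlny gvkjz dczjq pvp gktk
Hunk 3: at line 11 remove [gvkjz,dczjq,pvp] add [fvg,hhd] -> 14 lines: axulb vhvni svzv ubl elb lsf whp zar dosmt xhsg hnlny fvg hhd gktk
Hunk 4: at line 2 remove [ubl] add [oixhu,wyngq,one] -> 16 lines: axulb vhvni svzv oixhu wyngq one elb lsf whp zar dosmt xhsg hnlny fvg hhd gktk
Hunk 5: at line 1 remove [svzv,oixhu,wyngq] add [xzh,udoz,blp] -> 16 lines: axulb vhvni xzh udoz blp one elb lsf whp zar dosmt xhsg hnlny fvg hhd gktk
Hunk 6: at line 14 remove [hhd] add [yhcrn,skvsm,lfuw] -> 18 lines: axulb vhvni xzh udoz blp one elb lsf whp zar dosmt xhsg hnlny fvg yhcrn skvsm lfuw gktk
Hunk 7: at line 9 remove [dosmt] add [jsieu,rqc] -> 19 lines: axulb vhvni xzh udoz blp one elb lsf whp zar jsieu rqc xhsg hnlny fvg yhcrn skvsm lfuw gktk
Final line 6: one

Answer: one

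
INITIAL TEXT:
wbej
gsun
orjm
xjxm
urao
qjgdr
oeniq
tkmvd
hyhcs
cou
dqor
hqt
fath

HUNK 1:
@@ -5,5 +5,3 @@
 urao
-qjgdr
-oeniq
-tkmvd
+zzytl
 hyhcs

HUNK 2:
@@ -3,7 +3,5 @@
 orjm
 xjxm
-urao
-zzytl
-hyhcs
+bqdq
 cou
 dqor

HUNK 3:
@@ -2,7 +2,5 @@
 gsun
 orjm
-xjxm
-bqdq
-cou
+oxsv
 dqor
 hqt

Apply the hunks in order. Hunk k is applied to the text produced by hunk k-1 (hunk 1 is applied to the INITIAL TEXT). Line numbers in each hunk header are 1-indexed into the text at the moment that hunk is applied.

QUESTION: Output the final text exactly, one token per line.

Hunk 1: at line 5 remove [qjgdr,oeniq,tkmvd] add [zzytl] -> 11 lines: wbej gsun orjm xjxm urao zzytl hyhcs cou dqor hqt fath
Hunk 2: at line 3 remove [urao,zzytl,hyhcs] add [bqdq] -> 9 lines: wbej gsun orjm xjxm bqdq cou dqor hqt fath
Hunk 3: at line 2 remove [xjxm,bqdq,cou] add [oxsv] -> 7 lines: wbej gsun orjm oxsv dqor hqt fath

Answer: wbej
gsun
orjm
oxsv
dqor
hqt
fath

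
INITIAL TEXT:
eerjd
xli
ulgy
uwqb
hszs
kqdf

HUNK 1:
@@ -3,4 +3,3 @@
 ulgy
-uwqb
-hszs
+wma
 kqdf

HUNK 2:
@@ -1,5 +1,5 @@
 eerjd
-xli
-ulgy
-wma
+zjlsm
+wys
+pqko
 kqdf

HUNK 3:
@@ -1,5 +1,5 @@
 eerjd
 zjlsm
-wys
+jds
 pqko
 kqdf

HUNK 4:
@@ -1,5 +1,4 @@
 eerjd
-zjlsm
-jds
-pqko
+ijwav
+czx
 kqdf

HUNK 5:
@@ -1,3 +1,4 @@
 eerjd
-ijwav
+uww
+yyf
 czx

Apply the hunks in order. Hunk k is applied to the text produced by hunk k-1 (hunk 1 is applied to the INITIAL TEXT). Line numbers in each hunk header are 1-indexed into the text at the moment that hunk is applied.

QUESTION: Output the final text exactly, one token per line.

Answer: eerjd
uww
yyf
czx
kqdf

Derivation:
Hunk 1: at line 3 remove [uwqb,hszs] add [wma] -> 5 lines: eerjd xli ulgy wma kqdf
Hunk 2: at line 1 remove [xli,ulgy,wma] add [zjlsm,wys,pqko] -> 5 lines: eerjd zjlsm wys pqko kqdf
Hunk 3: at line 1 remove [wys] add [jds] -> 5 lines: eerjd zjlsm jds pqko kqdf
Hunk 4: at line 1 remove [zjlsm,jds,pqko] add [ijwav,czx] -> 4 lines: eerjd ijwav czx kqdf
Hunk 5: at line 1 remove [ijwav] add [uww,yyf] -> 5 lines: eerjd uww yyf czx kqdf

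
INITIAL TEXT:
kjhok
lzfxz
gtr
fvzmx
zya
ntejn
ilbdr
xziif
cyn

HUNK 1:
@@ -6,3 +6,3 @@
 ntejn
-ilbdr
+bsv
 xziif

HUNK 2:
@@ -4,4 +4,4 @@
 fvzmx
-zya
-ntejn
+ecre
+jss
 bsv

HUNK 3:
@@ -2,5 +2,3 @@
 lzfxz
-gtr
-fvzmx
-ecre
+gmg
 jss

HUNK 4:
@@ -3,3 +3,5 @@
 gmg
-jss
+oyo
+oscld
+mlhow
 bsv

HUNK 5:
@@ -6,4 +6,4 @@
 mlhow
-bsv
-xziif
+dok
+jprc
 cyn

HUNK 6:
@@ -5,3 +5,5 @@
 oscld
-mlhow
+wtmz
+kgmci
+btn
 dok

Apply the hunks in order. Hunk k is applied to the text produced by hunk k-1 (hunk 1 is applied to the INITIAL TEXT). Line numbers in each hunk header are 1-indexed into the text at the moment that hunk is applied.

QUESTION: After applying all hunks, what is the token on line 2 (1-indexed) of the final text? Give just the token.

Hunk 1: at line 6 remove [ilbdr] add [bsv] -> 9 lines: kjhok lzfxz gtr fvzmx zya ntejn bsv xziif cyn
Hunk 2: at line 4 remove [zya,ntejn] add [ecre,jss] -> 9 lines: kjhok lzfxz gtr fvzmx ecre jss bsv xziif cyn
Hunk 3: at line 2 remove [gtr,fvzmx,ecre] add [gmg] -> 7 lines: kjhok lzfxz gmg jss bsv xziif cyn
Hunk 4: at line 3 remove [jss] add [oyo,oscld,mlhow] -> 9 lines: kjhok lzfxz gmg oyo oscld mlhow bsv xziif cyn
Hunk 5: at line 6 remove [bsv,xziif] add [dok,jprc] -> 9 lines: kjhok lzfxz gmg oyo oscld mlhow dok jprc cyn
Hunk 6: at line 5 remove [mlhow] add [wtmz,kgmci,btn] -> 11 lines: kjhok lzfxz gmg oyo oscld wtmz kgmci btn dok jprc cyn
Final line 2: lzfxz

Answer: lzfxz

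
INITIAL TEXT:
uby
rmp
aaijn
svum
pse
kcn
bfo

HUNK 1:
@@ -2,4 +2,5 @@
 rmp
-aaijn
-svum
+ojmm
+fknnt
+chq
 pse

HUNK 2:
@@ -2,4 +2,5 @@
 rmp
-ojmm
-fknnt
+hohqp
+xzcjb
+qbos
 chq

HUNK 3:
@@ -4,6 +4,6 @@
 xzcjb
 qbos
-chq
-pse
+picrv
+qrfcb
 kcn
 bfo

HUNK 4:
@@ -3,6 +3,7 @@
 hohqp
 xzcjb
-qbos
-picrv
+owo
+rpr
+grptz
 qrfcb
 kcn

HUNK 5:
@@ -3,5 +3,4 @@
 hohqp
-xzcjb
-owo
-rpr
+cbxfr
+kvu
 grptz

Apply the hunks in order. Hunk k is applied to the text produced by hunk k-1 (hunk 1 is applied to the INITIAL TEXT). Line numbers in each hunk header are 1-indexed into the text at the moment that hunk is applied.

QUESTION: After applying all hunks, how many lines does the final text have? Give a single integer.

Answer: 9

Derivation:
Hunk 1: at line 2 remove [aaijn,svum] add [ojmm,fknnt,chq] -> 8 lines: uby rmp ojmm fknnt chq pse kcn bfo
Hunk 2: at line 2 remove [ojmm,fknnt] add [hohqp,xzcjb,qbos] -> 9 lines: uby rmp hohqp xzcjb qbos chq pse kcn bfo
Hunk 3: at line 4 remove [chq,pse] add [picrv,qrfcb] -> 9 lines: uby rmp hohqp xzcjb qbos picrv qrfcb kcn bfo
Hunk 4: at line 3 remove [qbos,picrv] add [owo,rpr,grptz] -> 10 lines: uby rmp hohqp xzcjb owo rpr grptz qrfcb kcn bfo
Hunk 5: at line 3 remove [xzcjb,owo,rpr] add [cbxfr,kvu] -> 9 lines: uby rmp hohqp cbxfr kvu grptz qrfcb kcn bfo
Final line count: 9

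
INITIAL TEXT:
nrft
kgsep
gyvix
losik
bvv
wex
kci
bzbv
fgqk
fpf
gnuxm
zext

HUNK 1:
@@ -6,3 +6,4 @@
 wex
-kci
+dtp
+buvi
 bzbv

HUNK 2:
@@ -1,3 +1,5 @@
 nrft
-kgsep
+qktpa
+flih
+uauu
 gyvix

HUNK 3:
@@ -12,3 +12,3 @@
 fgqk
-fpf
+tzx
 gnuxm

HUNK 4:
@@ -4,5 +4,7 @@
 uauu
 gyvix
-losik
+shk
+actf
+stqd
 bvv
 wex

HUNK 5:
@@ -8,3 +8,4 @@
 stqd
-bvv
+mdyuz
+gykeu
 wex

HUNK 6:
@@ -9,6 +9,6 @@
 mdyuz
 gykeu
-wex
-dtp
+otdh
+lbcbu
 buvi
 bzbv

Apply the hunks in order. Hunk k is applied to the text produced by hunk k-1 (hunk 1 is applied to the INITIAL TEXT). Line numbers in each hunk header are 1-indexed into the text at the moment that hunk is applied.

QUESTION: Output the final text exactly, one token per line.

Answer: nrft
qktpa
flih
uauu
gyvix
shk
actf
stqd
mdyuz
gykeu
otdh
lbcbu
buvi
bzbv
fgqk
tzx
gnuxm
zext

Derivation:
Hunk 1: at line 6 remove [kci] add [dtp,buvi] -> 13 lines: nrft kgsep gyvix losik bvv wex dtp buvi bzbv fgqk fpf gnuxm zext
Hunk 2: at line 1 remove [kgsep] add [qktpa,flih,uauu] -> 15 lines: nrft qktpa flih uauu gyvix losik bvv wex dtp buvi bzbv fgqk fpf gnuxm zext
Hunk 3: at line 12 remove [fpf] add [tzx] -> 15 lines: nrft qktpa flih uauu gyvix losik bvv wex dtp buvi bzbv fgqk tzx gnuxm zext
Hunk 4: at line 4 remove [losik] add [shk,actf,stqd] -> 17 lines: nrft qktpa flih uauu gyvix shk actf stqd bvv wex dtp buvi bzbv fgqk tzx gnuxm zext
Hunk 5: at line 8 remove [bvv] add [mdyuz,gykeu] -> 18 lines: nrft qktpa flih uauu gyvix shk actf stqd mdyuz gykeu wex dtp buvi bzbv fgqk tzx gnuxm zext
Hunk 6: at line 9 remove [wex,dtp] add [otdh,lbcbu] -> 18 lines: nrft qktpa flih uauu gyvix shk actf stqd mdyuz gykeu otdh lbcbu buvi bzbv fgqk tzx gnuxm zext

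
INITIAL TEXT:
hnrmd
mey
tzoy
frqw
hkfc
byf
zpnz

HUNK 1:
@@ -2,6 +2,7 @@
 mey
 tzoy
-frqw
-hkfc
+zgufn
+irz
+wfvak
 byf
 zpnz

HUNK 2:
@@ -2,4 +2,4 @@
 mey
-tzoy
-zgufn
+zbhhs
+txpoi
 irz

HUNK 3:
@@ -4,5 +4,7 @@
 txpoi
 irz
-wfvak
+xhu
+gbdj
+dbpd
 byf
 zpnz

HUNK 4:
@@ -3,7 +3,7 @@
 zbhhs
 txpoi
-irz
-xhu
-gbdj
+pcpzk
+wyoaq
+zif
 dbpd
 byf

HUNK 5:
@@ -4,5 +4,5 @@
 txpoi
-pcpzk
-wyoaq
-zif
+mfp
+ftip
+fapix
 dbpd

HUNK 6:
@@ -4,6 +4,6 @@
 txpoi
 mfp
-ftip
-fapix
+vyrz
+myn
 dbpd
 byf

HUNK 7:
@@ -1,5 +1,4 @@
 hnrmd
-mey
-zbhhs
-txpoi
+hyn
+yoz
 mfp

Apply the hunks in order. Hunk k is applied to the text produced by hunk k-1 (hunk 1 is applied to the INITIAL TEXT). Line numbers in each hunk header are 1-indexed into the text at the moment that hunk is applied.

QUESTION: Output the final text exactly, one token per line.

Hunk 1: at line 2 remove [frqw,hkfc] add [zgufn,irz,wfvak] -> 8 lines: hnrmd mey tzoy zgufn irz wfvak byf zpnz
Hunk 2: at line 2 remove [tzoy,zgufn] add [zbhhs,txpoi] -> 8 lines: hnrmd mey zbhhs txpoi irz wfvak byf zpnz
Hunk 3: at line 4 remove [wfvak] add [xhu,gbdj,dbpd] -> 10 lines: hnrmd mey zbhhs txpoi irz xhu gbdj dbpd byf zpnz
Hunk 4: at line 3 remove [irz,xhu,gbdj] add [pcpzk,wyoaq,zif] -> 10 lines: hnrmd mey zbhhs txpoi pcpzk wyoaq zif dbpd byf zpnz
Hunk 5: at line 4 remove [pcpzk,wyoaq,zif] add [mfp,ftip,fapix] -> 10 lines: hnrmd mey zbhhs txpoi mfp ftip fapix dbpd byf zpnz
Hunk 6: at line 4 remove [ftip,fapix] add [vyrz,myn] -> 10 lines: hnrmd mey zbhhs txpoi mfp vyrz myn dbpd byf zpnz
Hunk 7: at line 1 remove [mey,zbhhs,txpoi] add [hyn,yoz] -> 9 lines: hnrmd hyn yoz mfp vyrz myn dbpd byf zpnz

Answer: hnrmd
hyn
yoz
mfp
vyrz
myn
dbpd
byf
zpnz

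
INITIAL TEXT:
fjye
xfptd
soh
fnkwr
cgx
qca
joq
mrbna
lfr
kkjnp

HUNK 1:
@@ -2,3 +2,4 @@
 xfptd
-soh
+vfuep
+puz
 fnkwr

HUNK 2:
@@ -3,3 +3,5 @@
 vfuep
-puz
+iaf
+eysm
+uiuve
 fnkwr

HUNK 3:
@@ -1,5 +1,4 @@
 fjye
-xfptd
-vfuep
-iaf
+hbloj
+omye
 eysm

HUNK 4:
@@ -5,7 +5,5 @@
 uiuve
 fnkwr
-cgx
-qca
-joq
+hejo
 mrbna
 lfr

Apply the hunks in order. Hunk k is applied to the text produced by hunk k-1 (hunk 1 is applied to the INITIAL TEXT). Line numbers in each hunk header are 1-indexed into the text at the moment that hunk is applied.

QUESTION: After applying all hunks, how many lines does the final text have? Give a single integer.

Hunk 1: at line 2 remove [soh] add [vfuep,puz] -> 11 lines: fjye xfptd vfuep puz fnkwr cgx qca joq mrbna lfr kkjnp
Hunk 2: at line 3 remove [puz] add [iaf,eysm,uiuve] -> 13 lines: fjye xfptd vfuep iaf eysm uiuve fnkwr cgx qca joq mrbna lfr kkjnp
Hunk 3: at line 1 remove [xfptd,vfuep,iaf] add [hbloj,omye] -> 12 lines: fjye hbloj omye eysm uiuve fnkwr cgx qca joq mrbna lfr kkjnp
Hunk 4: at line 5 remove [cgx,qca,joq] add [hejo] -> 10 lines: fjye hbloj omye eysm uiuve fnkwr hejo mrbna lfr kkjnp
Final line count: 10

Answer: 10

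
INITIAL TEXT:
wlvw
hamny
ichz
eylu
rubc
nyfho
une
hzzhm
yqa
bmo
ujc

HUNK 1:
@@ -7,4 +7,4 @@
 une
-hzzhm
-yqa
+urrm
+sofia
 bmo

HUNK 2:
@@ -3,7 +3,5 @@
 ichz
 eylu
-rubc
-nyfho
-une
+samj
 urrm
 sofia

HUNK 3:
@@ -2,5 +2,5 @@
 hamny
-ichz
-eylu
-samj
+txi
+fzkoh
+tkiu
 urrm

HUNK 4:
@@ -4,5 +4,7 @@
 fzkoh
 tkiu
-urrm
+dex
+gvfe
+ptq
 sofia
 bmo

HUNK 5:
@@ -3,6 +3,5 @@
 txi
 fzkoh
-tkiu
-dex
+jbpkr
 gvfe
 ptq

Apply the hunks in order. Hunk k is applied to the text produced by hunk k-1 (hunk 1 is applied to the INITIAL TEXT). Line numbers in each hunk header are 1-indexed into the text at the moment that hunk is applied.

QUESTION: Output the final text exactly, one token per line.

Answer: wlvw
hamny
txi
fzkoh
jbpkr
gvfe
ptq
sofia
bmo
ujc

Derivation:
Hunk 1: at line 7 remove [hzzhm,yqa] add [urrm,sofia] -> 11 lines: wlvw hamny ichz eylu rubc nyfho une urrm sofia bmo ujc
Hunk 2: at line 3 remove [rubc,nyfho,une] add [samj] -> 9 lines: wlvw hamny ichz eylu samj urrm sofia bmo ujc
Hunk 3: at line 2 remove [ichz,eylu,samj] add [txi,fzkoh,tkiu] -> 9 lines: wlvw hamny txi fzkoh tkiu urrm sofia bmo ujc
Hunk 4: at line 4 remove [urrm] add [dex,gvfe,ptq] -> 11 lines: wlvw hamny txi fzkoh tkiu dex gvfe ptq sofia bmo ujc
Hunk 5: at line 3 remove [tkiu,dex] add [jbpkr] -> 10 lines: wlvw hamny txi fzkoh jbpkr gvfe ptq sofia bmo ujc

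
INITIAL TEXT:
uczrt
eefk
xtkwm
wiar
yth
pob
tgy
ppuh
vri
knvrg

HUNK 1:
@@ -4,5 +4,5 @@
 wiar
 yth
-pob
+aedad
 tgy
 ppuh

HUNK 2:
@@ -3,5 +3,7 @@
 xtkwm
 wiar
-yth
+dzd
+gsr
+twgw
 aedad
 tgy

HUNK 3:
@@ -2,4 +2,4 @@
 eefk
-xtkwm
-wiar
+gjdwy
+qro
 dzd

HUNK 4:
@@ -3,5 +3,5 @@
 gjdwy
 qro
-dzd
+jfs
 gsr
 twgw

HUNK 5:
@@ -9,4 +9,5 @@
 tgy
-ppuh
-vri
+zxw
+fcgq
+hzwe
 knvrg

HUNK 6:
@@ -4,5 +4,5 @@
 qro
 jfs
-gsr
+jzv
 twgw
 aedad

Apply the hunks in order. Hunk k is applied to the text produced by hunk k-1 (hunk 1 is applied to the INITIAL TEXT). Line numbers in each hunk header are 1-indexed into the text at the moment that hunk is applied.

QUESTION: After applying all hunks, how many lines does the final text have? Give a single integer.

Hunk 1: at line 4 remove [pob] add [aedad] -> 10 lines: uczrt eefk xtkwm wiar yth aedad tgy ppuh vri knvrg
Hunk 2: at line 3 remove [yth] add [dzd,gsr,twgw] -> 12 lines: uczrt eefk xtkwm wiar dzd gsr twgw aedad tgy ppuh vri knvrg
Hunk 3: at line 2 remove [xtkwm,wiar] add [gjdwy,qro] -> 12 lines: uczrt eefk gjdwy qro dzd gsr twgw aedad tgy ppuh vri knvrg
Hunk 4: at line 3 remove [dzd] add [jfs] -> 12 lines: uczrt eefk gjdwy qro jfs gsr twgw aedad tgy ppuh vri knvrg
Hunk 5: at line 9 remove [ppuh,vri] add [zxw,fcgq,hzwe] -> 13 lines: uczrt eefk gjdwy qro jfs gsr twgw aedad tgy zxw fcgq hzwe knvrg
Hunk 6: at line 4 remove [gsr] add [jzv] -> 13 lines: uczrt eefk gjdwy qro jfs jzv twgw aedad tgy zxw fcgq hzwe knvrg
Final line count: 13

Answer: 13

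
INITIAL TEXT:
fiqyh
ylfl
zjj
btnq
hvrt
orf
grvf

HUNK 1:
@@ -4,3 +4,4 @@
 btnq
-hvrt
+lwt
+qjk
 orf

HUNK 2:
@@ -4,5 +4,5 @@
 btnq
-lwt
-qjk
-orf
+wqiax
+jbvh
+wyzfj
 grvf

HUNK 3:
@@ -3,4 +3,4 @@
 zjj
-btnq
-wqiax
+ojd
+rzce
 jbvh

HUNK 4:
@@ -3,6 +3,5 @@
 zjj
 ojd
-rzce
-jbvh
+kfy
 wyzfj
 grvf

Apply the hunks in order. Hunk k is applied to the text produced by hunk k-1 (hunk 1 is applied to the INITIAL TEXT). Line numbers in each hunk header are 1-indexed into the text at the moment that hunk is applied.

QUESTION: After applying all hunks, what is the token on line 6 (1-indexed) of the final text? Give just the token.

Answer: wyzfj

Derivation:
Hunk 1: at line 4 remove [hvrt] add [lwt,qjk] -> 8 lines: fiqyh ylfl zjj btnq lwt qjk orf grvf
Hunk 2: at line 4 remove [lwt,qjk,orf] add [wqiax,jbvh,wyzfj] -> 8 lines: fiqyh ylfl zjj btnq wqiax jbvh wyzfj grvf
Hunk 3: at line 3 remove [btnq,wqiax] add [ojd,rzce] -> 8 lines: fiqyh ylfl zjj ojd rzce jbvh wyzfj grvf
Hunk 4: at line 3 remove [rzce,jbvh] add [kfy] -> 7 lines: fiqyh ylfl zjj ojd kfy wyzfj grvf
Final line 6: wyzfj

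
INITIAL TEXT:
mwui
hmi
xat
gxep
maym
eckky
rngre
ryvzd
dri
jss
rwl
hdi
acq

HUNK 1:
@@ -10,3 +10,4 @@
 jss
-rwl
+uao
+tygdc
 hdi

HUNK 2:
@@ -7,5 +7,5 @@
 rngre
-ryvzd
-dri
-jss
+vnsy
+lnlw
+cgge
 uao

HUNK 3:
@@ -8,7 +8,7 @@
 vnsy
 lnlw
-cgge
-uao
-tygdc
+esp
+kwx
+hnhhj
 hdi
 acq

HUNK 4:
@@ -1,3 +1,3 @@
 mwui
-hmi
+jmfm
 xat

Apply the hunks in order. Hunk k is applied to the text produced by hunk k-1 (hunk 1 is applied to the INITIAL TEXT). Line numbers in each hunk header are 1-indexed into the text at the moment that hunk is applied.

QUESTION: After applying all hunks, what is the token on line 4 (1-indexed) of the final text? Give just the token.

Hunk 1: at line 10 remove [rwl] add [uao,tygdc] -> 14 lines: mwui hmi xat gxep maym eckky rngre ryvzd dri jss uao tygdc hdi acq
Hunk 2: at line 7 remove [ryvzd,dri,jss] add [vnsy,lnlw,cgge] -> 14 lines: mwui hmi xat gxep maym eckky rngre vnsy lnlw cgge uao tygdc hdi acq
Hunk 3: at line 8 remove [cgge,uao,tygdc] add [esp,kwx,hnhhj] -> 14 lines: mwui hmi xat gxep maym eckky rngre vnsy lnlw esp kwx hnhhj hdi acq
Hunk 4: at line 1 remove [hmi] add [jmfm] -> 14 lines: mwui jmfm xat gxep maym eckky rngre vnsy lnlw esp kwx hnhhj hdi acq
Final line 4: gxep

Answer: gxep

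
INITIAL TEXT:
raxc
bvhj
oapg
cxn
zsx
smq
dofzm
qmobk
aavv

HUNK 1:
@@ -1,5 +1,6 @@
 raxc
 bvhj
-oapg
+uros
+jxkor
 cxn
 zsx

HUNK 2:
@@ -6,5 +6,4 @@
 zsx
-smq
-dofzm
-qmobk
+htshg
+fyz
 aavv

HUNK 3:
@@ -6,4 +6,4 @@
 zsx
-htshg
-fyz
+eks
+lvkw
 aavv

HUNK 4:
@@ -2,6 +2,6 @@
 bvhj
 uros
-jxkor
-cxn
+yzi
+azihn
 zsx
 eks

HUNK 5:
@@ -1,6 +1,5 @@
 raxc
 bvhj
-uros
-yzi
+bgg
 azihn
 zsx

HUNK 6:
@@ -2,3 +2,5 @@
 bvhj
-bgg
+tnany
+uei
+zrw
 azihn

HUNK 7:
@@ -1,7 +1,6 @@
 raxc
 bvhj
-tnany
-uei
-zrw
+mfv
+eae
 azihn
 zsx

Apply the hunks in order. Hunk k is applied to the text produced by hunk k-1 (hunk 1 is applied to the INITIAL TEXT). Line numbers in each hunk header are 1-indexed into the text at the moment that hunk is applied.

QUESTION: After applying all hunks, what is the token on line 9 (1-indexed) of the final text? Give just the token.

Hunk 1: at line 1 remove [oapg] add [uros,jxkor] -> 10 lines: raxc bvhj uros jxkor cxn zsx smq dofzm qmobk aavv
Hunk 2: at line 6 remove [smq,dofzm,qmobk] add [htshg,fyz] -> 9 lines: raxc bvhj uros jxkor cxn zsx htshg fyz aavv
Hunk 3: at line 6 remove [htshg,fyz] add [eks,lvkw] -> 9 lines: raxc bvhj uros jxkor cxn zsx eks lvkw aavv
Hunk 4: at line 2 remove [jxkor,cxn] add [yzi,azihn] -> 9 lines: raxc bvhj uros yzi azihn zsx eks lvkw aavv
Hunk 5: at line 1 remove [uros,yzi] add [bgg] -> 8 lines: raxc bvhj bgg azihn zsx eks lvkw aavv
Hunk 6: at line 2 remove [bgg] add [tnany,uei,zrw] -> 10 lines: raxc bvhj tnany uei zrw azihn zsx eks lvkw aavv
Hunk 7: at line 1 remove [tnany,uei,zrw] add [mfv,eae] -> 9 lines: raxc bvhj mfv eae azihn zsx eks lvkw aavv
Final line 9: aavv

Answer: aavv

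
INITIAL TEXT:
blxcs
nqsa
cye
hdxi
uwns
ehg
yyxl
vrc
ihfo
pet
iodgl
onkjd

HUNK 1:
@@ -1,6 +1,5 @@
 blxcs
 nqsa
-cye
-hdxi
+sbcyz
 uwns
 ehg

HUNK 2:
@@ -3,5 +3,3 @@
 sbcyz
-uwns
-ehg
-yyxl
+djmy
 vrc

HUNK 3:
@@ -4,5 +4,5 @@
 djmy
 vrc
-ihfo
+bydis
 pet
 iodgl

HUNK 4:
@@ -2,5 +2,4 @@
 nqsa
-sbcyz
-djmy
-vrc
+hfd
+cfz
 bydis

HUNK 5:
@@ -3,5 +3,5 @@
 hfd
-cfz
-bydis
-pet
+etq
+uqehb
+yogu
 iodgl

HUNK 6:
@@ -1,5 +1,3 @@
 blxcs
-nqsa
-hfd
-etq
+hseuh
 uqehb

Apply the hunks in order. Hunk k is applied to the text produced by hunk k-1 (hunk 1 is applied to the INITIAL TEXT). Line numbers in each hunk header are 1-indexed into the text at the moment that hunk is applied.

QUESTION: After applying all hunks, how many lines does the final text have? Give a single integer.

Answer: 6

Derivation:
Hunk 1: at line 1 remove [cye,hdxi] add [sbcyz] -> 11 lines: blxcs nqsa sbcyz uwns ehg yyxl vrc ihfo pet iodgl onkjd
Hunk 2: at line 3 remove [uwns,ehg,yyxl] add [djmy] -> 9 lines: blxcs nqsa sbcyz djmy vrc ihfo pet iodgl onkjd
Hunk 3: at line 4 remove [ihfo] add [bydis] -> 9 lines: blxcs nqsa sbcyz djmy vrc bydis pet iodgl onkjd
Hunk 4: at line 2 remove [sbcyz,djmy,vrc] add [hfd,cfz] -> 8 lines: blxcs nqsa hfd cfz bydis pet iodgl onkjd
Hunk 5: at line 3 remove [cfz,bydis,pet] add [etq,uqehb,yogu] -> 8 lines: blxcs nqsa hfd etq uqehb yogu iodgl onkjd
Hunk 6: at line 1 remove [nqsa,hfd,etq] add [hseuh] -> 6 lines: blxcs hseuh uqehb yogu iodgl onkjd
Final line count: 6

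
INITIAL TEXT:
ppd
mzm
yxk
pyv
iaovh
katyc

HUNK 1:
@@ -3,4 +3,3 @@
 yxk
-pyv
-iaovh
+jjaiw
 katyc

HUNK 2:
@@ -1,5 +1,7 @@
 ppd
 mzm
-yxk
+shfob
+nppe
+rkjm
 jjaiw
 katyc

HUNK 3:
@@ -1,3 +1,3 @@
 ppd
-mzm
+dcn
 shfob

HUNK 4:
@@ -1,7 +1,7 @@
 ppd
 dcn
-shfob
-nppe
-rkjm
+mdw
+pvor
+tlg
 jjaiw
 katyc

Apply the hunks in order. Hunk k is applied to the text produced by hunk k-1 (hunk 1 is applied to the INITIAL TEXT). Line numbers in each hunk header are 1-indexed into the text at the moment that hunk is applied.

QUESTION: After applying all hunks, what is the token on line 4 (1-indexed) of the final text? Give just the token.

Answer: pvor

Derivation:
Hunk 1: at line 3 remove [pyv,iaovh] add [jjaiw] -> 5 lines: ppd mzm yxk jjaiw katyc
Hunk 2: at line 1 remove [yxk] add [shfob,nppe,rkjm] -> 7 lines: ppd mzm shfob nppe rkjm jjaiw katyc
Hunk 3: at line 1 remove [mzm] add [dcn] -> 7 lines: ppd dcn shfob nppe rkjm jjaiw katyc
Hunk 4: at line 1 remove [shfob,nppe,rkjm] add [mdw,pvor,tlg] -> 7 lines: ppd dcn mdw pvor tlg jjaiw katyc
Final line 4: pvor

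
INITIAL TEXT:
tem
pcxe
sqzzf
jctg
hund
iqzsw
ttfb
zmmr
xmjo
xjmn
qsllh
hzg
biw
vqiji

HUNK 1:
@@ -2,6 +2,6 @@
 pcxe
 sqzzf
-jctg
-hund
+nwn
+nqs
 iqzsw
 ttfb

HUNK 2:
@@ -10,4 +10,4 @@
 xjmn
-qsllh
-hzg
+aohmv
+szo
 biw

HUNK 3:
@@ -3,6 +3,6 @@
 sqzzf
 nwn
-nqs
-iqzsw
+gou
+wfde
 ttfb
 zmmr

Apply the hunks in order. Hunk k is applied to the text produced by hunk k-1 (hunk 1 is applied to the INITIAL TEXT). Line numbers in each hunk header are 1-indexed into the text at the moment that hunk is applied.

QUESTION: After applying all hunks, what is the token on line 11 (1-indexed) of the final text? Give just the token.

Hunk 1: at line 2 remove [jctg,hund] add [nwn,nqs] -> 14 lines: tem pcxe sqzzf nwn nqs iqzsw ttfb zmmr xmjo xjmn qsllh hzg biw vqiji
Hunk 2: at line 10 remove [qsllh,hzg] add [aohmv,szo] -> 14 lines: tem pcxe sqzzf nwn nqs iqzsw ttfb zmmr xmjo xjmn aohmv szo biw vqiji
Hunk 3: at line 3 remove [nqs,iqzsw] add [gou,wfde] -> 14 lines: tem pcxe sqzzf nwn gou wfde ttfb zmmr xmjo xjmn aohmv szo biw vqiji
Final line 11: aohmv

Answer: aohmv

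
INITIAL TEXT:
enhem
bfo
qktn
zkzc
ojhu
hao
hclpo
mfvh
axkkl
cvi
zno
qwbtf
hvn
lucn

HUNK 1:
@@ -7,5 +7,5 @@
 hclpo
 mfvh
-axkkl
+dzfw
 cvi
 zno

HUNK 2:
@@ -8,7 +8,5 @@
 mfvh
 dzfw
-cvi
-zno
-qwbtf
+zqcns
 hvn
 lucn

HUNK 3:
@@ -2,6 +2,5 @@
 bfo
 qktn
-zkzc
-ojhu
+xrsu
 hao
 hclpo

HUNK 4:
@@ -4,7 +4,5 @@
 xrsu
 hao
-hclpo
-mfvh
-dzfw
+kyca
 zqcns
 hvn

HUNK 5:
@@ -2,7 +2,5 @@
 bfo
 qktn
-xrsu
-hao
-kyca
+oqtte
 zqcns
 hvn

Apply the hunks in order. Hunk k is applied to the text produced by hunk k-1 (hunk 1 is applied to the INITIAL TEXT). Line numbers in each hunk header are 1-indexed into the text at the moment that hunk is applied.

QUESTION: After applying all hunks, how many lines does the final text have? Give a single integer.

Hunk 1: at line 7 remove [axkkl] add [dzfw] -> 14 lines: enhem bfo qktn zkzc ojhu hao hclpo mfvh dzfw cvi zno qwbtf hvn lucn
Hunk 2: at line 8 remove [cvi,zno,qwbtf] add [zqcns] -> 12 lines: enhem bfo qktn zkzc ojhu hao hclpo mfvh dzfw zqcns hvn lucn
Hunk 3: at line 2 remove [zkzc,ojhu] add [xrsu] -> 11 lines: enhem bfo qktn xrsu hao hclpo mfvh dzfw zqcns hvn lucn
Hunk 4: at line 4 remove [hclpo,mfvh,dzfw] add [kyca] -> 9 lines: enhem bfo qktn xrsu hao kyca zqcns hvn lucn
Hunk 5: at line 2 remove [xrsu,hao,kyca] add [oqtte] -> 7 lines: enhem bfo qktn oqtte zqcns hvn lucn
Final line count: 7

Answer: 7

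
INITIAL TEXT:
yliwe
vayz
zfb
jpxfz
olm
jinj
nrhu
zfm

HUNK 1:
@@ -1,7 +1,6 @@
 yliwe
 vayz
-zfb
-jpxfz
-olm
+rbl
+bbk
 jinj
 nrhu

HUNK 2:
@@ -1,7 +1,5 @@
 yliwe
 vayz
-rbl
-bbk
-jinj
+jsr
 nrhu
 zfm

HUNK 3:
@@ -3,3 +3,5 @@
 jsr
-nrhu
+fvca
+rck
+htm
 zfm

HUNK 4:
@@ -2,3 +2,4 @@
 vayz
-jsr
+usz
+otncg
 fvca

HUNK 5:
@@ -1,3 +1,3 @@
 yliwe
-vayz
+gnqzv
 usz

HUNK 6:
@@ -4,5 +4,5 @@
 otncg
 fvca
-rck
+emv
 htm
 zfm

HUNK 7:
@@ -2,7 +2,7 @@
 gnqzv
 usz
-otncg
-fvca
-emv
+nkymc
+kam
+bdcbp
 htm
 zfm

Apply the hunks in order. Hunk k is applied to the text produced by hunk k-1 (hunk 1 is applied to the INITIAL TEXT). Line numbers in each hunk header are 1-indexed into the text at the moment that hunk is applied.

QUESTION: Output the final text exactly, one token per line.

Hunk 1: at line 1 remove [zfb,jpxfz,olm] add [rbl,bbk] -> 7 lines: yliwe vayz rbl bbk jinj nrhu zfm
Hunk 2: at line 1 remove [rbl,bbk,jinj] add [jsr] -> 5 lines: yliwe vayz jsr nrhu zfm
Hunk 3: at line 3 remove [nrhu] add [fvca,rck,htm] -> 7 lines: yliwe vayz jsr fvca rck htm zfm
Hunk 4: at line 2 remove [jsr] add [usz,otncg] -> 8 lines: yliwe vayz usz otncg fvca rck htm zfm
Hunk 5: at line 1 remove [vayz] add [gnqzv] -> 8 lines: yliwe gnqzv usz otncg fvca rck htm zfm
Hunk 6: at line 4 remove [rck] add [emv] -> 8 lines: yliwe gnqzv usz otncg fvca emv htm zfm
Hunk 7: at line 2 remove [otncg,fvca,emv] add [nkymc,kam,bdcbp] -> 8 lines: yliwe gnqzv usz nkymc kam bdcbp htm zfm

Answer: yliwe
gnqzv
usz
nkymc
kam
bdcbp
htm
zfm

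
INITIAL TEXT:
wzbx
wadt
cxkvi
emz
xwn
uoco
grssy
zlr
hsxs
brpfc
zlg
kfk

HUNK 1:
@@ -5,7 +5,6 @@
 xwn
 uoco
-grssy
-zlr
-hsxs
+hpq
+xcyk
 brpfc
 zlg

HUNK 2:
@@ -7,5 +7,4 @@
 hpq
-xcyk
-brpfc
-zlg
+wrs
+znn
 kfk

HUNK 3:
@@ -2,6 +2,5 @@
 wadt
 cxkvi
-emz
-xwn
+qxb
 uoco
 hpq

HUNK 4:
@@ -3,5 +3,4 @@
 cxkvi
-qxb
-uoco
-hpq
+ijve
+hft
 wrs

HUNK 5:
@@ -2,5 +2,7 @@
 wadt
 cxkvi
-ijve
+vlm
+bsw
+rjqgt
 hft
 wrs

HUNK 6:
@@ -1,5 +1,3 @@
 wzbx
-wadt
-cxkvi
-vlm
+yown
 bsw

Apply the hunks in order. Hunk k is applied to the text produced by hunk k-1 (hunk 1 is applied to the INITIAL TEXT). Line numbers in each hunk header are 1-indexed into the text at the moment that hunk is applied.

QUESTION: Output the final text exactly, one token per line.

Hunk 1: at line 5 remove [grssy,zlr,hsxs] add [hpq,xcyk] -> 11 lines: wzbx wadt cxkvi emz xwn uoco hpq xcyk brpfc zlg kfk
Hunk 2: at line 7 remove [xcyk,brpfc,zlg] add [wrs,znn] -> 10 lines: wzbx wadt cxkvi emz xwn uoco hpq wrs znn kfk
Hunk 3: at line 2 remove [emz,xwn] add [qxb] -> 9 lines: wzbx wadt cxkvi qxb uoco hpq wrs znn kfk
Hunk 4: at line 3 remove [qxb,uoco,hpq] add [ijve,hft] -> 8 lines: wzbx wadt cxkvi ijve hft wrs znn kfk
Hunk 5: at line 2 remove [ijve] add [vlm,bsw,rjqgt] -> 10 lines: wzbx wadt cxkvi vlm bsw rjqgt hft wrs znn kfk
Hunk 6: at line 1 remove [wadt,cxkvi,vlm] add [yown] -> 8 lines: wzbx yown bsw rjqgt hft wrs znn kfk

Answer: wzbx
yown
bsw
rjqgt
hft
wrs
znn
kfk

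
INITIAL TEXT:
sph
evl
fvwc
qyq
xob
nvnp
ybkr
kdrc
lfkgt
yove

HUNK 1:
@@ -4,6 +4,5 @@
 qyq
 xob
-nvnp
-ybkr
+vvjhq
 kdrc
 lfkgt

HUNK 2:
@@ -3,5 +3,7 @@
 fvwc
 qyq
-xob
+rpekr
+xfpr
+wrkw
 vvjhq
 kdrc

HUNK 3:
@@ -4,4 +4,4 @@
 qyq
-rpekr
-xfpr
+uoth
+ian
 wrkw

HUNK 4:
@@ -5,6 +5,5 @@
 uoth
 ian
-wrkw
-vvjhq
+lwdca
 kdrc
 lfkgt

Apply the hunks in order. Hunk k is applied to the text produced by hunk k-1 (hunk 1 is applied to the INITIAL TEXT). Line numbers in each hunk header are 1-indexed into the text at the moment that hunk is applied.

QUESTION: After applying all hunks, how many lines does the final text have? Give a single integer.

Answer: 10

Derivation:
Hunk 1: at line 4 remove [nvnp,ybkr] add [vvjhq] -> 9 lines: sph evl fvwc qyq xob vvjhq kdrc lfkgt yove
Hunk 2: at line 3 remove [xob] add [rpekr,xfpr,wrkw] -> 11 lines: sph evl fvwc qyq rpekr xfpr wrkw vvjhq kdrc lfkgt yove
Hunk 3: at line 4 remove [rpekr,xfpr] add [uoth,ian] -> 11 lines: sph evl fvwc qyq uoth ian wrkw vvjhq kdrc lfkgt yove
Hunk 4: at line 5 remove [wrkw,vvjhq] add [lwdca] -> 10 lines: sph evl fvwc qyq uoth ian lwdca kdrc lfkgt yove
Final line count: 10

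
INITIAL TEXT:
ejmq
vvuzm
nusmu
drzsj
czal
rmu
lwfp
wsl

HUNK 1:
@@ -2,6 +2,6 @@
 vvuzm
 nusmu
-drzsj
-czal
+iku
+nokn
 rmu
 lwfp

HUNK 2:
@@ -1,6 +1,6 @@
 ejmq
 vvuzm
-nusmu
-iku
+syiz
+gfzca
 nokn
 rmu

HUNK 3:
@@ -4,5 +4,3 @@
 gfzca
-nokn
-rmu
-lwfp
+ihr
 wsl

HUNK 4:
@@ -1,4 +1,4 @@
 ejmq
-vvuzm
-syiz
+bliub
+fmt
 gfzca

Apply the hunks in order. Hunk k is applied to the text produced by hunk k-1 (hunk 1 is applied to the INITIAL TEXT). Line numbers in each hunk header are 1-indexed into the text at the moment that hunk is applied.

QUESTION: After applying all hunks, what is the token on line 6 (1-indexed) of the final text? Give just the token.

Answer: wsl

Derivation:
Hunk 1: at line 2 remove [drzsj,czal] add [iku,nokn] -> 8 lines: ejmq vvuzm nusmu iku nokn rmu lwfp wsl
Hunk 2: at line 1 remove [nusmu,iku] add [syiz,gfzca] -> 8 lines: ejmq vvuzm syiz gfzca nokn rmu lwfp wsl
Hunk 3: at line 4 remove [nokn,rmu,lwfp] add [ihr] -> 6 lines: ejmq vvuzm syiz gfzca ihr wsl
Hunk 4: at line 1 remove [vvuzm,syiz] add [bliub,fmt] -> 6 lines: ejmq bliub fmt gfzca ihr wsl
Final line 6: wsl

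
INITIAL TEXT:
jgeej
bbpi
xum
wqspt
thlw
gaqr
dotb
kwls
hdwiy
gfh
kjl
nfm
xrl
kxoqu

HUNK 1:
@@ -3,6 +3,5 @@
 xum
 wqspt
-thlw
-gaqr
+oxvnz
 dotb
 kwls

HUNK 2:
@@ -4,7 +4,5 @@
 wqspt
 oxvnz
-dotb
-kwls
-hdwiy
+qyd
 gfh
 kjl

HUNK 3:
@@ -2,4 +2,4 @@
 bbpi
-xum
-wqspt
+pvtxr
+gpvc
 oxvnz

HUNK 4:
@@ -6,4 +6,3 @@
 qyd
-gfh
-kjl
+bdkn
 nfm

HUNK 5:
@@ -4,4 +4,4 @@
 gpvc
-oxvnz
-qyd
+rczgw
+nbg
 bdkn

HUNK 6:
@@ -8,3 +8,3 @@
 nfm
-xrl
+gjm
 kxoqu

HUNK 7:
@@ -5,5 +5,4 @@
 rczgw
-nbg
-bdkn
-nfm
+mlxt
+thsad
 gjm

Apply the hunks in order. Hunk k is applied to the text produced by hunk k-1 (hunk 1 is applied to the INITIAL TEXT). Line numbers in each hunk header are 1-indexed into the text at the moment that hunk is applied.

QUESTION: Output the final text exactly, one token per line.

Answer: jgeej
bbpi
pvtxr
gpvc
rczgw
mlxt
thsad
gjm
kxoqu

Derivation:
Hunk 1: at line 3 remove [thlw,gaqr] add [oxvnz] -> 13 lines: jgeej bbpi xum wqspt oxvnz dotb kwls hdwiy gfh kjl nfm xrl kxoqu
Hunk 2: at line 4 remove [dotb,kwls,hdwiy] add [qyd] -> 11 lines: jgeej bbpi xum wqspt oxvnz qyd gfh kjl nfm xrl kxoqu
Hunk 3: at line 2 remove [xum,wqspt] add [pvtxr,gpvc] -> 11 lines: jgeej bbpi pvtxr gpvc oxvnz qyd gfh kjl nfm xrl kxoqu
Hunk 4: at line 6 remove [gfh,kjl] add [bdkn] -> 10 lines: jgeej bbpi pvtxr gpvc oxvnz qyd bdkn nfm xrl kxoqu
Hunk 5: at line 4 remove [oxvnz,qyd] add [rczgw,nbg] -> 10 lines: jgeej bbpi pvtxr gpvc rczgw nbg bdkn nfm xrl kxoqu
Hunk 6: at line 8 remove [xrl] add [gjm] -> 10 lines: jgeej bbpi pvtxr gpvc rczgw nbg bdkn nfm gjm kxoqu
Hunk 7: at line 5 remove [nbg,bdkn,nfm] add [mlxt,thsad] -> 9 lines: jgeej bbpi pvtxr gpvc rczgw mlxt thsad gjm kxoqu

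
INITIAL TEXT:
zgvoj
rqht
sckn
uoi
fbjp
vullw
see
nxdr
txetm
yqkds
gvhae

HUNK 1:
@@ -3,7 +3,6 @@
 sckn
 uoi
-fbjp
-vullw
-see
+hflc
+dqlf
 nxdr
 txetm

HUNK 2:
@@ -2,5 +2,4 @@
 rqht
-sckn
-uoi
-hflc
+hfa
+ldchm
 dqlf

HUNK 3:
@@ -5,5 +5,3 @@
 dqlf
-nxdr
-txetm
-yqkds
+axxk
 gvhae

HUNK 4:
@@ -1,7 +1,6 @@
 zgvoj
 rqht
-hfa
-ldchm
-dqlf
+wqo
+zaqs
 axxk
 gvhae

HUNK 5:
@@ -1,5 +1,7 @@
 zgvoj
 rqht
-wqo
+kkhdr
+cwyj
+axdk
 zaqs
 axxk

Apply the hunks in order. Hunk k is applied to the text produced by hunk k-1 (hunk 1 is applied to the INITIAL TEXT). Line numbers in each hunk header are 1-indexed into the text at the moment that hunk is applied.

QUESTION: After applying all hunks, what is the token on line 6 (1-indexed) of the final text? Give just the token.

Hunk 1: at line 3 remove [fbjp,vullw,see] add [hflc,dqlf] -> 10 lines: zgvoj rqht sckn uoi hflc dqlf nxdr txetm yqkds gvhae
Hunk 2: at line 2 remove [sckn,uoi,hflc] add [hfa,ldchm] -> 9 lines: zgvoj rqht hfa ldchm dqlf nxdr txetm yqkds gvhae
Hunk 3: at line 5 remove [nxdr,txetm,yqkds] add [axxk] -> 7 lines: zgvoj rqht hfa ldchm dqlf axxk gvhae
Hunk 4: at line 1 remove [hfa,ldchm,dqlf] add [wqo,zaqs] -> 6 lines: zgvoj rqht wqo zaqs axxk gvhae
Hunk 5: at line 1 remove [wqo] add [kkhdr,cwyj,axdk] -> 8 lines: zgvoj rqht kkhdr cwyj axdk zaqs axxk gvhae
Final line 6: zaqs

Answer: zaqs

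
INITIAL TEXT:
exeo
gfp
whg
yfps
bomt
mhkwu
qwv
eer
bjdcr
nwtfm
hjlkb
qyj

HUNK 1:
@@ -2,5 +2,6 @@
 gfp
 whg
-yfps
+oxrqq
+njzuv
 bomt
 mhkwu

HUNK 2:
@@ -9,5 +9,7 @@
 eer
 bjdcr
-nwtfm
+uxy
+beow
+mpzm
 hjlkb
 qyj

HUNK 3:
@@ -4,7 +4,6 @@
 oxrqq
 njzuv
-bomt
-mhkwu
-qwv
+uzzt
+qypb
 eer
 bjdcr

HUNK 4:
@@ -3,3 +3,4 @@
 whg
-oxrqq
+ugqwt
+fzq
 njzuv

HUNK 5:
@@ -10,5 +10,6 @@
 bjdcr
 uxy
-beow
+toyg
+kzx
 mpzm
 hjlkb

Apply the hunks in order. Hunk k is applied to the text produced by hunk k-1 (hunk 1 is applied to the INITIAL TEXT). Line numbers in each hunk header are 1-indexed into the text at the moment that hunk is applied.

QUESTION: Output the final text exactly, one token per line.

Hunk 1: at line 2 remove [yfps] add [oxrqq,njzuv] -> 13 lines: exeo gfp whg oxrqq njzuv bomt mhkwu qwv eer bjdcr nwtfm hjlkb qyj
Hunk 2: at line 9 remove [nwtfm] add [uxy,beow,mpzm] -> 15 lines: exeo gfp whg oxrqq njzuv bomt mhkwu qwv eer bjdcr uxy beow mpzm hjlkb qyj
Hunk 3: at line 4 remove [bomt,mhkwu,qwv] add [uzzt,qypb] -> 14 lines: exeo gfp whg oxrqq njzuv uzzt qypb eer bjdcr uxy beow mpzm hjlkb qyj
Hunk 4: at line 3 remove [oxrqq] add [ugqwt,fzq] -> 15 lines: exeo gfp whg ugqwt fzq njzuv uzzt qypb eer bjdcr uxy beow mpzm hjlkb qyj
Hunk 5: at line 10 remove [beow] add [toyg,kzx] -> 16 lines: exeo gfp whg ugqwt fzq njzuv uzzt qypb eer bjdcr uxy toyg kzx mpzm hjlkb qyj

Answer: exeo
gfp
whg
ugqwt
fzq
njzuv
uzzt
qypb
eer
bjdcr
uxy
toyg
kzx
mpzm
hjlkb
qyj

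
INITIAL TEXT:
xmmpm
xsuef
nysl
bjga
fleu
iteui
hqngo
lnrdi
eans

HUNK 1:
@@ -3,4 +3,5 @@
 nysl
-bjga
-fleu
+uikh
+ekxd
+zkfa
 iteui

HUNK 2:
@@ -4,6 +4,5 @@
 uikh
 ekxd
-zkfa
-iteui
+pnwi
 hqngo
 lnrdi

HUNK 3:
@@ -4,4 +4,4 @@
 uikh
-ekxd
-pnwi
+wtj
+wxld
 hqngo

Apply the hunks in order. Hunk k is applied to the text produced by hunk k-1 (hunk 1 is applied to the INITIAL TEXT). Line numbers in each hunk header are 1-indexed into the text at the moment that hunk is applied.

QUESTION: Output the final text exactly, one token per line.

Answer: xmmpm
xsuef
nysl
uikh
wtj
wxld
hqngo
lnrdi
eans

Derivation:
Hunk 1: at line 3 remove [bjga,fleu] add [uikh,ekxd,zkfa] -> 10 lines: xmmpm xsuef nysl uikh ekxd zkfa iteui hqngo lnrdi eans
Hunk 2: at line 4 remove [zkfa,iteui] add [pnwi] -> 9 lines: xmmpm xsuef nysl uikh ekxd pnwi hqngo lnrdi eans
Hunk 3: at line 4 remove [ekxd,pnwi] add [wtj,wxld] -> 9 lines: xmmpm xsuef nysl uikh wtj wxld hqngo lnrdi eans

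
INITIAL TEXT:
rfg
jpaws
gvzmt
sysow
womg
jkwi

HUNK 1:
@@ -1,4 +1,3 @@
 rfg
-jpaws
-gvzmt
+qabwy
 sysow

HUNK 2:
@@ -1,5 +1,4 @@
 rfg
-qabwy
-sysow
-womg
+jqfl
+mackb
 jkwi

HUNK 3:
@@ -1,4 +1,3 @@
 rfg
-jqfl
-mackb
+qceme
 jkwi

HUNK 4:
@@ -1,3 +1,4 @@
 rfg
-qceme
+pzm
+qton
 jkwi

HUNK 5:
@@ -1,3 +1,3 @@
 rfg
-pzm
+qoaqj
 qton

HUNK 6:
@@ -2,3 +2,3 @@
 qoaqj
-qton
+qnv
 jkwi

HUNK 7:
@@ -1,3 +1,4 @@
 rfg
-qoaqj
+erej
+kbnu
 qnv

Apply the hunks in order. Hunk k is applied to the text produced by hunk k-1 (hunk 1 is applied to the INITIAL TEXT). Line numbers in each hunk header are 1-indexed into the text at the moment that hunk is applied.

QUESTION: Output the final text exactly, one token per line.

Answer: rfg
erej
kbnu
qnv
jkwi

Derivation:
Hunk 1: at line 1 remove [jpaws,gvzmt] add [qabwy] -> 5 lines: rfg qabwy sysow womg jkwi
Hunk 2: at line 1 remove [qabwy,sysow,womg] add [jqfl,mackb] -> 4 lines: rfg jqfl mackb jkwi
Hunk 3: at line 1 remove [jqfl,mackb] add [qceme] -> 3 lines: rfg qceme jkwi
Hunk 4: at line 1 remove [qceme] add [pzm,qton] -> 4 lines: rfg pzm qton jkwi
Hunk 5: at line 1 remove [pzm] add [qoaqj] -> 4 lines: rfg qoaqj qton jkwi
Hunk 6: at line 2 remove [qton] add [qnv] -> 4 lines: rfg qoaqj qnv jkwi
Hunk 7: at line 1 remove [qoaqj] add [erej,kbnu] -> 5 lines: rfg erej kbnu qnv jkwi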